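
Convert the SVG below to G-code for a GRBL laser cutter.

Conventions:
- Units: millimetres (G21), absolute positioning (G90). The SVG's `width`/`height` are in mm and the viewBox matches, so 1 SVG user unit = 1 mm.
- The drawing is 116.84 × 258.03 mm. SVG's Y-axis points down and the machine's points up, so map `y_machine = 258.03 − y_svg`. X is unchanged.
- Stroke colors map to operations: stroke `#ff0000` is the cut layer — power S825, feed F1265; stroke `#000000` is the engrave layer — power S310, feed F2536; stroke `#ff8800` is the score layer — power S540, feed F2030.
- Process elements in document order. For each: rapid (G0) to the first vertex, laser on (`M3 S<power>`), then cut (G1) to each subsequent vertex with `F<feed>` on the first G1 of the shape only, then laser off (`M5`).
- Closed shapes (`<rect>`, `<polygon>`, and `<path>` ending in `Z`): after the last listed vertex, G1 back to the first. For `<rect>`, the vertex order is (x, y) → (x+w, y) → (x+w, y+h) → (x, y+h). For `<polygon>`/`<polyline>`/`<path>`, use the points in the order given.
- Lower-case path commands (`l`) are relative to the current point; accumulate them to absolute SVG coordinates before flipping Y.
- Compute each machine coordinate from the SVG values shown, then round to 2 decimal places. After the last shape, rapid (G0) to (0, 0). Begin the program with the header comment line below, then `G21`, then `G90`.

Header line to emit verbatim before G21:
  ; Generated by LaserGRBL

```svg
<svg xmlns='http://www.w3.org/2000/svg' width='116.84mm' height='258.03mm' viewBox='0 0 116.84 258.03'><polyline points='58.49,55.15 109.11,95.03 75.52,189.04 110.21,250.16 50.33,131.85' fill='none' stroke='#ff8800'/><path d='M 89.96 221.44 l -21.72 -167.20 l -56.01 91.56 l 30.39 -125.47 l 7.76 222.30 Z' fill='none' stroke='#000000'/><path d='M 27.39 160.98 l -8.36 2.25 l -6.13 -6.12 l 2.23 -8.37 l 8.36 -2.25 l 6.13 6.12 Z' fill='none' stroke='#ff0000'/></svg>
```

1 u = 1 mm; y_m = 258.03 − y.

[1] `<polyline>` open polyline, #ff8800→score S540 F2030: (58.49,202.88) → (109.11,163.00) → (75.52,68.99) → (110.21,7.87) → (50.33,126.18)

[2] `<path>` closed polygon, #000000→engrave S310 F2536: (89.96,36.59) → (68.24,203.79) → (12.23,112.23) → (42.62,237.70) → (50.38,15.40) → (89.96,36.59) (closed)

[3] `<path>` regular polygon, #ff0000→cut S825 F1265: (27.39,97.05) → (19.03,94.80) → (12.90,100.92) → (15.13,109.29) → (23.49,111.54) → (29.62,105.42) → (27.39,97.05) (closed)

; Generated by LaserGRBL
G21
G90
G0 X58.49 Y202.88
M3 S540
G1 X109.11 Y163.00 F2030
G1 X75.52 Y68.99
G1 X110.21 Y7.87
G1 X50.33 Y126.18
M5
G0 X89.96 Y36.59
M3 S310
G1 X68.24 Y203.79 F2536
G1 X12.23 Y112.23
G1 X42.62 Y237.70
G1 X50.38 Y15.40
G1 X89.96 Y36.59
M5
G0 X27.39 Y97.05
M3 S825
G1 X19.03 Y94.80 F1265
G1 X12.90 Y100.92
G1 X15.13 Y109.29
G1 X23.49 Y111.54
G1 X29.62 Y105.42
G1 X27.39 Y97.05
M5
G0 X0.00 Y0.00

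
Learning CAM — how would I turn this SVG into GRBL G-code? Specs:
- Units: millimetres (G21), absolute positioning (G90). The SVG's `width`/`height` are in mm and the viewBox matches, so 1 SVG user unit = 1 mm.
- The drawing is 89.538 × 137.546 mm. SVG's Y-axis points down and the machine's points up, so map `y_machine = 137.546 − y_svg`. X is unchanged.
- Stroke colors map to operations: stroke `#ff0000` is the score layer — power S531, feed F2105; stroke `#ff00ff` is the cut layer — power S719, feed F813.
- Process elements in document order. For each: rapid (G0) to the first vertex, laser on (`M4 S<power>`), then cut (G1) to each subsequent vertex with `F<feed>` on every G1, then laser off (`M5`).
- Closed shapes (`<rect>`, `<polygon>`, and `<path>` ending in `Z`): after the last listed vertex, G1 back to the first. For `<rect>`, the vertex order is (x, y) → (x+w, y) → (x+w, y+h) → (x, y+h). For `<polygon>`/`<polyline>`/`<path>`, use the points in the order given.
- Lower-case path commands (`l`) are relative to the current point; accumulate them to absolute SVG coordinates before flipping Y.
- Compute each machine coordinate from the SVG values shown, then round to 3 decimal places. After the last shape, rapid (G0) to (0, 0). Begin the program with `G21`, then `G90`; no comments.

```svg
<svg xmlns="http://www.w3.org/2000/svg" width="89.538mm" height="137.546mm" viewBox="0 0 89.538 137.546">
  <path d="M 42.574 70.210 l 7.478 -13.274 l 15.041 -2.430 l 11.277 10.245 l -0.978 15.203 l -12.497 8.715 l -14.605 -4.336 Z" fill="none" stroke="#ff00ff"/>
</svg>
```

G21
G90
G0 X42.574 Y67.336
M4 S719
G1 X50.052 Y80.610 F813
G1 X65.093 Y83.040 F813
G1 X76.370 Y72.795 F813
G1 X75.392 Y57.592 F813
G1 X62.895 Y48.877 F813
G1 X48.290 Y53.213 F813
G1 X42.574 Y67.336 F813
M5
G0 X0.000 Y0.000

viewBox `0 0 89.538 137.546` with mm width/height → 1 unit = 1 mm. Flip: y_m = 137.546 − y_svg.

**Shape 1** — `<path>` regular polygon, stroke `#ff00ff` → cut (S719, F813). Machine vertices: (42.574,67.336) → (50.052,80.610) → (65.093,83.040) → (76.370,72.795) → (75.392,57.592) → (62.895,48.877) → (48.290,53.213) → (42.574,67.336). Closed: final G1 returns to the first vertex.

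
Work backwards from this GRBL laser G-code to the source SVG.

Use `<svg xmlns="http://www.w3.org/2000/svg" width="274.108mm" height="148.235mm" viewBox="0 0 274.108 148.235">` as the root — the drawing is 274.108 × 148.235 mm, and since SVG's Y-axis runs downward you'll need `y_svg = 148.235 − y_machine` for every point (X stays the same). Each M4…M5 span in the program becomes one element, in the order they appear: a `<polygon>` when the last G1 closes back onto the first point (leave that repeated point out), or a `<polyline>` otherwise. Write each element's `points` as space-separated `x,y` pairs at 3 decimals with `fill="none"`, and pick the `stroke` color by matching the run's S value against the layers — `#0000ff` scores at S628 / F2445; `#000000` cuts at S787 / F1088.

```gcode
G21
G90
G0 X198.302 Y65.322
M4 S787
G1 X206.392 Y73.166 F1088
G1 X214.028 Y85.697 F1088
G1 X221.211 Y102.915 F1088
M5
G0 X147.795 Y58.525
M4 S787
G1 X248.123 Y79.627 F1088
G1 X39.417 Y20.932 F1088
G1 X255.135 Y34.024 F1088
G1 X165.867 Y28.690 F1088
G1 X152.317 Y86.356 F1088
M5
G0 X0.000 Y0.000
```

<svg xmlns="http://www.w3.org/2000/svg" width="274.108mm" height="148.235mm" viewBox="0 0 274.108 148.235">
  <polyline points="198.302,82.913 206.392,75.069 214.028,62.538 221.211,45.320" fill="none" stroke="#000000"/>
  <polyline points="147.795,89.710 248.123,68.608 39.417,127.303 255.135,114.211 165.867,119.545 152.317,61.879" fill="none" stroke="#000000"/>
</svg>

Each laser-on run becomes one SVG element. Flip Y back into SVG space with y_svg = 148.235 − y_machine. Every run uses S787, so all elements get stroke `#000000` (cut).

Run 1: The run is open, so emit a `<polyline>` with points (Y-flipped): 198.302,82.913 206.392,75.069 214.028,62.538 221.211,45.320.

Run 2: The run is open, so emit a `<polyline>` with points (Y-flipped): 147.795,89.710 248.123,68.608 39.417,127.303 255.135,114.211 165.867,119.545 152.317,61.879.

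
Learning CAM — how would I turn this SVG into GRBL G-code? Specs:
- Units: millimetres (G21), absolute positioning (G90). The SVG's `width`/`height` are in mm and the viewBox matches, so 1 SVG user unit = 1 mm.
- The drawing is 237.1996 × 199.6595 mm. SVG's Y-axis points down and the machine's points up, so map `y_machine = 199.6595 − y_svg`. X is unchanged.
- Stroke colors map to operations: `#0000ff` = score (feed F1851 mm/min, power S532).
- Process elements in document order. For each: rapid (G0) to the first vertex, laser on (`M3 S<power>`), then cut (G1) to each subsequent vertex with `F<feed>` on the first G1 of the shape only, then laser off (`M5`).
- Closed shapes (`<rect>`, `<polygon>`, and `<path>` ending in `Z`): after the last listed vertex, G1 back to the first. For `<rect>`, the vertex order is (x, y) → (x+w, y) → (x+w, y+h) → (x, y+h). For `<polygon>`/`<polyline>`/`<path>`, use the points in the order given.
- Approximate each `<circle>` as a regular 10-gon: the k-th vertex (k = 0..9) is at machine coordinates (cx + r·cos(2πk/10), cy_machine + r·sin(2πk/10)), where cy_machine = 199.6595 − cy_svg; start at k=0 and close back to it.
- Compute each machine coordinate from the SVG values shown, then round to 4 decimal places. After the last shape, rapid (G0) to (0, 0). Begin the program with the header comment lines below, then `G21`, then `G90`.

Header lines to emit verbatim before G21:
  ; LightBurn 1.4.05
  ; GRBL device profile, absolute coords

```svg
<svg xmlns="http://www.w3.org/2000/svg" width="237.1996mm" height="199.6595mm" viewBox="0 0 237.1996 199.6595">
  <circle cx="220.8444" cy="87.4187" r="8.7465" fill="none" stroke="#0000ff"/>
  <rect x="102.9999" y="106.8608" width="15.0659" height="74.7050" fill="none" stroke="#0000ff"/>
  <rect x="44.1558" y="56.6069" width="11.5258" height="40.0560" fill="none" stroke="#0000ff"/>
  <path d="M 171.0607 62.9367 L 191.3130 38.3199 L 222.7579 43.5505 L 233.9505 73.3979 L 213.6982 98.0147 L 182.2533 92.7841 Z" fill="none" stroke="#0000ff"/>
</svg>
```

; LightBurn 1.4.05
; GRBL device profile, absolute coords
G21
G90
G0 X229.5909 Y112.2408
M3 S532
G1 X227.9205 Y117.3819 F1851
G1 X223.5472 Y120.5592
G1 X218.1416 Y120.5592
G1 X213.7683 Y117.3819
G1 X212.0979 Y112.2408
G1 X213.7683 Y107.0997
G1 X218.1416 Y103.9224
G1 X223.5472 Y103.9224
G1 X227.9205 Y107.0997
G1 X229.5909 Y112.2408
M5
G0 X102.9999 Y92.7987
M3 S532
G1 X118.0658 Y92.7987 F1851
G1 X118.0658 Y18.0937
G1 X102.9999 Y18.0937
G1 X102.9999 Y92.7987
M5
G0 X44.1558 Y143.0526
M3 S532
G1 X55.6816 Y143.0526 F1851
G1 X55.6816 Y102.9966
G1 X44.1558 Y102.9966
G1 X44.1558 Y143.0526
M5
G0 X171.0607 Y136.7228
M3 S532
G1 X191.3130 Y161.3396 F1851
G1 X222.7579 Y156.1090
G1 X233.9505 Y126.2616
G1 X213.6982 Y101.6448
G1 X182.2533 Y106.8754
G1 X171.0607 Y136.7228
M5
G0 X0.0000 Y0.0000

1 u = 1 mm; y_m = 199.6595 − y.

[1] `<circle>` circle, #0000ff→score S532 F1851: (229.5909,112.2408) → (227.9205,117.3819) → (223.5472,120.5592) → (218.1416,120.5592) → (213.7683,117.3819) → (212.0979,112.2408) → (213.7683,107.0997) → (218.1416,103.9224) → (223.5472,103.9224) → (227.9205,107.0997) → (229.5909,112.2408) (closed)

[2] `<rect>` rectangle, #0000ff→score S532 F1851: (102.9999,92.7987) → (118.0658,92.7987) → (118.0658,18.0937) → (102.9999,18.0937) → (102.9999,92.7987) (closed)

[3] `<rect>` rectangle, #0000ff→score S532 F1851: (44.1558,143.0526) → (55.6816,143.0526) → (55.6816,102.9966) → (44.1558,102.9966) → (44.1558,143.0526) (closed)

[4] `<path>` regular polygon, #0000ff→score S532 F1851: (171.0607,136.7228) → (191.3130,161.3396) → (222.7579,156.1090) → (233.9505,126.2616) → (213.6982,101.6448) → (182.2533,106.8754) → (171.0607,136.7228) (closed)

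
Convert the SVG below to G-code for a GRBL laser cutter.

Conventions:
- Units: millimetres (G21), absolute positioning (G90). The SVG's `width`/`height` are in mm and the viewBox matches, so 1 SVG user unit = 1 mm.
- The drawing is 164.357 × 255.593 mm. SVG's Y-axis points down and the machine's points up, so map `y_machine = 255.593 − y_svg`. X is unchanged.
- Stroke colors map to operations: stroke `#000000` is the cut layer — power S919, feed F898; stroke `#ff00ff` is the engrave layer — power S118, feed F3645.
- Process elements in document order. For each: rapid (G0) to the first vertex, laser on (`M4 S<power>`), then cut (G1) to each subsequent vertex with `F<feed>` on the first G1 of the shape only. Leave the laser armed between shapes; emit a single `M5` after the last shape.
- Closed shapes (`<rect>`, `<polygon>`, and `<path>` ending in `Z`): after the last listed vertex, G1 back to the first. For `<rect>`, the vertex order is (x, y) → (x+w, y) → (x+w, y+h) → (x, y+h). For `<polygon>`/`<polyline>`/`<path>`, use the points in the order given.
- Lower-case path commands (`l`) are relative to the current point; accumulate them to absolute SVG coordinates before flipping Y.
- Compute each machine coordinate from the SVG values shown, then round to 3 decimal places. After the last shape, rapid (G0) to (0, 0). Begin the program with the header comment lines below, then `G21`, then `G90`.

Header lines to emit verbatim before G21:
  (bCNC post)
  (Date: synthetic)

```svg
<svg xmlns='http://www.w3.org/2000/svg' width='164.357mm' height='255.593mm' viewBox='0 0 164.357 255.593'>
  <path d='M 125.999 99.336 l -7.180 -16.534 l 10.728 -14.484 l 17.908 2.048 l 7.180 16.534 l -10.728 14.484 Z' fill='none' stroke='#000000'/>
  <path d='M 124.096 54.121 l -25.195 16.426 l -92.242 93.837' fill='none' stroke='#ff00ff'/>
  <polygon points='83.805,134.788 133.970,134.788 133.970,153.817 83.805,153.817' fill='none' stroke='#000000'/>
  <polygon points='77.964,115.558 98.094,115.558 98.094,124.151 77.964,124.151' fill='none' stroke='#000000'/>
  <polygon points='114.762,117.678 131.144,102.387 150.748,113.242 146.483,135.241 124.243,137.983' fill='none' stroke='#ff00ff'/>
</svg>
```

viewBox `0 0 164.357 255.593` with mm width/height → 1 unit = 1 mm. Flip: y_m = 255.593 − y_svg.

**Shape 1** — `<path>` regular polygon, stroke `#000000` → cut (S919, F898). Machine vertices: (125.999,156.257) → (118.819,172.791) → (129.547,187.275) → (147.455,185.227) → (154.635,168.693) → (143.907,154.209) → (125.999,156.257). Closed: final G1 returns to the first vertex.

**Shape 2** — `<path>` open polyline, stroke `#ff00ff` → engrave (S118, F3645). Machine vertices: (124.096,201.472) → (98.901,185.046) → (6.659,91.209). Open path.

**Shape 3** — `<polygon>` rectangle, stroke `#000000` → cut (S919, F898). Machine vertices: (83.805,120.805) → (133.970,120.805) → (133.970,101.776) → (83.805,101.776) → (83.805,120.805). Closed: final G1 returns to the first vertex.

**Shape 4** — `<polygon>` rectangle, stroke `#000000` → cut (S919, F898). Machine vertices: (77.964,140.035) → (98.094,140.035) → (98.094,131.442) → (77.964,131.442) → (77.964,140.035). Closed: final G1 returns to the first vertex.

**Shape 5** — `<polygon>` regular polygon, stroke `#ff00ff` → engrave (S118, F3645). Machine vertices: (114.762,137.915) → (131.144,153.206) → (150.748,142.351) → (146.483,120.352) → (124.243,117.610) → (114.762,137.915). Closed: final G1 returns to the first vertex.

(bCNC post)
(Date: synthetic)
G21
G90
G0 X125.999 Y156.257
M4 S919
G1 X118.819 Y172.791 F898
G1 X129.547 Y187.275
G1 X147.455 Y185.227
G1 X154.635 Y168.693
G1 X143.907 Y154.209
G1 X125.999 Y156.257
G0 X124.096 Y201.472
M4 S118
G1 X98.901 Y185.046 F3645
G1 X6.659 Y91.209
G0 X83.805 Y120.805
M4 S919
G1 X133.970 Y120.805 F898
G1 X133.970 Y101.776
G1 X83.805 Y101.776
G1 X83.805 Y120.805
G0 X77.964 Y140.035
M4 S919
G1 X98.094 Y140.035 F898
G1 X98.094 Y131.442
G1 X77.964 Y131.442
G1 X77.964 Y140.035
G0 X114.762 Y137.915
M4 S118
G1 X131.144 Y153.206 F3645
G1 X150.748 Y142.351
G1 X146.483 Y120.352
G1 X124.243 Y117.610
G1 X114.762 Y137.915
M5
G0 X0.000 Y0.000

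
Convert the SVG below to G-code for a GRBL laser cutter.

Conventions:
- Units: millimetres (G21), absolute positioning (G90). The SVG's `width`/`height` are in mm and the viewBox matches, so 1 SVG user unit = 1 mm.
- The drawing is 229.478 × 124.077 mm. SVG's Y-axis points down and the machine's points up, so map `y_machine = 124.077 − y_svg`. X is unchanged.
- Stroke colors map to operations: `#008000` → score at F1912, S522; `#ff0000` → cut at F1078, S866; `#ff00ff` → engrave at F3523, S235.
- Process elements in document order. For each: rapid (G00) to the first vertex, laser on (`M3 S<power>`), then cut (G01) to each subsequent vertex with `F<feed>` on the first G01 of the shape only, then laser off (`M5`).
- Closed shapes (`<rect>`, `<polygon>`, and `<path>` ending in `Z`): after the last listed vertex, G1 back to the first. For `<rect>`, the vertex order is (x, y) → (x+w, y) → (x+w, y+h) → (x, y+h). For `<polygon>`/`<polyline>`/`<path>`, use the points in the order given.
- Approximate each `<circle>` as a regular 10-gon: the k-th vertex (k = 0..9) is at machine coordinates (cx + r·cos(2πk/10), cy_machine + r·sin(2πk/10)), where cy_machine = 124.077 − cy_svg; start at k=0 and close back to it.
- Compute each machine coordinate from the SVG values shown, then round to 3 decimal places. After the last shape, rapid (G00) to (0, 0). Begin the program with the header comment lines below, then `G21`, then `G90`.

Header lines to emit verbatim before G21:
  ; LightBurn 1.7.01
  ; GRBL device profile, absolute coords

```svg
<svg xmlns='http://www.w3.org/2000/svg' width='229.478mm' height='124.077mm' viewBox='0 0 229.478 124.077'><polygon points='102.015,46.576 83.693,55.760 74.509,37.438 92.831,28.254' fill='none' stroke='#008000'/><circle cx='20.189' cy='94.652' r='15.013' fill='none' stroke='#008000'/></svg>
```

1 u = 1 mm; y_m = 124.077 − y.

[1] `<polygon>` regular polygon, #008000→score S522 F1912: (102.015,77.501) → (83.693,68.317) → (74.509,86.639) → (92.831,95.823) → (102.015,77.501) (closed)

[2] `<circle>` circle, #008000→score S522 F1912: (35.202,29.425) → (32.335,38.249) → (24.828,43.703) → (15.550,43.703) → (8.043,38.249) → (5.176,29.425) → (8.043,20.601) → (15.550,15.147) → (24.828,15.147) → (32.335,20.601) → (35.202,29.425) (closed)

; LightBurn 1.7.01
; GRBL device profile, absolute coords
G21
G90
G00 X102.015 Y77.501
M3 S522
G01 X83.693 Y68.317 F1912
G01 X74.509 Y86.639
G01 X92.831 Y95.823
G01 X102.015 Y77.501
M5
G00 X35.202 Y29.425
M3 S522
G01 X32.335 Y38.249 F1912
G01 X24.828 Y43.703
G01 X15.550 Y43.703
G01 X8.043 Y38.249
G01 X5.176 Y29.425
G01 X8.043 Y20.601
G01 X15.550 Y15.147
G01 X24.828 Y15.147
G01 X32.335 Y20.601
G01 X35.202 Y29.425
M5
G00 X0.000 Y0.000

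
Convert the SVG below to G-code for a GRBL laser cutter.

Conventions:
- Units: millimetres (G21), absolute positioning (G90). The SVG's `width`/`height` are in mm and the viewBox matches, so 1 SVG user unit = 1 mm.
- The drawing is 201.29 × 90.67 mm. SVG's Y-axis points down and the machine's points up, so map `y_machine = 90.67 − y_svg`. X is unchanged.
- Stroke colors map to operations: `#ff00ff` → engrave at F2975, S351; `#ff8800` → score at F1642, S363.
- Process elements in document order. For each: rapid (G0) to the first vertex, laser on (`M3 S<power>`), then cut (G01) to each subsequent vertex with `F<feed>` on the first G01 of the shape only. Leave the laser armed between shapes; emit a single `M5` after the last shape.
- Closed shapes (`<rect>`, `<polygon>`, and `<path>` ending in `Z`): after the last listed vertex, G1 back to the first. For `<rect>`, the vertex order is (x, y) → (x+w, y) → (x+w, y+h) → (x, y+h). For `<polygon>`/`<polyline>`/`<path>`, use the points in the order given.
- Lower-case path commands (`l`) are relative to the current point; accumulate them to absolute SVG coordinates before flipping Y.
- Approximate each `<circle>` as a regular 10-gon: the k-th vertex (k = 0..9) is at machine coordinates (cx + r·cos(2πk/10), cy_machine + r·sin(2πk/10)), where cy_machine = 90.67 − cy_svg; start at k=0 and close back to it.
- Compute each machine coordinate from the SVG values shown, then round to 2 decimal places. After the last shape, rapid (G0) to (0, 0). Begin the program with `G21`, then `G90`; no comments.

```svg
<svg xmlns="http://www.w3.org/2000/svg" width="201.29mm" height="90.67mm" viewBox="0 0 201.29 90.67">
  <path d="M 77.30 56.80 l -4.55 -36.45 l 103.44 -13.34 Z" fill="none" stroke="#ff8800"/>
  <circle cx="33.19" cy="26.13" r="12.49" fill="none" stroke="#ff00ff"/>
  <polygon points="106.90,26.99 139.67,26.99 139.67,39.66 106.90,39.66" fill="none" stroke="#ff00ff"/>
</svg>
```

viewBox `0 0 201.29 90.67` with mm width/height → 1 unit = 1 mm. Flip: y_m = 90.67 − y_svg.

**Shape 1** — `<path>` closed polygon, stroke `#ff8800` → score (S363, F1642). Machine vertices: (77.30,33.87) → (72.75,70.32) → (176.19,83.66) → (77.30,33.87). Closed: final G1 returns to the first vertex.

**Shape 2** — `<circle>` circle, stroke `#ff00ff` → engrave (S351, F2975). Machine vertices: (45.68,64.54) → (43.29,71.88) → (37.05,76.42) → (29.33,76.42) → (23.09,71.88) → (20.70,64.54) → (23.09,57.20) → (29.33,52.66) → (37.05,52.66) → (43.29,57.20) → (45.68,64.54). Closed: final G1 returns to the first vertex.

**Shape 3** — `<polygon>` rectangle, stroke `#ff00ff` → engrave (S351, F2975). Machine vertices: (106.90,63.68) → (139.67,63.68) → (139.67,51.01) → (106.90,51.01) → (106.90,63.68). Closed: final G1 returns to the first vertex.

G21
G90
G0 X77.30 Y33.87
M3 S363
G01 X72.75 Y70.32 F1642
G01 X176.19 Y83.66
G01 X77.30 Y33.87
G0 X45.68 Y64.54
M3 S351
G01 X43.29 Y71.88 F2975
G01 X37.05 Y76.42
G01 X29.33 Y76.42
G01 X23.09 Y71.88
G01 X20.70 Y64.54
G01 X23.09 Y57.20
G01 X29.33 Y52.66
G01 X37.05 Y52.66
G01 X43.29 Y57.20
G01 X45.68 Y64.54
G0 X106.90 Y63.68
M3 S351
G01 X139.67 Y63.68 F2975
G01 X139.67 Y51.01
G01 X106.90 Y51.01
G01 X106.90 Y63.68
M5
G0 X0.00 Y0.00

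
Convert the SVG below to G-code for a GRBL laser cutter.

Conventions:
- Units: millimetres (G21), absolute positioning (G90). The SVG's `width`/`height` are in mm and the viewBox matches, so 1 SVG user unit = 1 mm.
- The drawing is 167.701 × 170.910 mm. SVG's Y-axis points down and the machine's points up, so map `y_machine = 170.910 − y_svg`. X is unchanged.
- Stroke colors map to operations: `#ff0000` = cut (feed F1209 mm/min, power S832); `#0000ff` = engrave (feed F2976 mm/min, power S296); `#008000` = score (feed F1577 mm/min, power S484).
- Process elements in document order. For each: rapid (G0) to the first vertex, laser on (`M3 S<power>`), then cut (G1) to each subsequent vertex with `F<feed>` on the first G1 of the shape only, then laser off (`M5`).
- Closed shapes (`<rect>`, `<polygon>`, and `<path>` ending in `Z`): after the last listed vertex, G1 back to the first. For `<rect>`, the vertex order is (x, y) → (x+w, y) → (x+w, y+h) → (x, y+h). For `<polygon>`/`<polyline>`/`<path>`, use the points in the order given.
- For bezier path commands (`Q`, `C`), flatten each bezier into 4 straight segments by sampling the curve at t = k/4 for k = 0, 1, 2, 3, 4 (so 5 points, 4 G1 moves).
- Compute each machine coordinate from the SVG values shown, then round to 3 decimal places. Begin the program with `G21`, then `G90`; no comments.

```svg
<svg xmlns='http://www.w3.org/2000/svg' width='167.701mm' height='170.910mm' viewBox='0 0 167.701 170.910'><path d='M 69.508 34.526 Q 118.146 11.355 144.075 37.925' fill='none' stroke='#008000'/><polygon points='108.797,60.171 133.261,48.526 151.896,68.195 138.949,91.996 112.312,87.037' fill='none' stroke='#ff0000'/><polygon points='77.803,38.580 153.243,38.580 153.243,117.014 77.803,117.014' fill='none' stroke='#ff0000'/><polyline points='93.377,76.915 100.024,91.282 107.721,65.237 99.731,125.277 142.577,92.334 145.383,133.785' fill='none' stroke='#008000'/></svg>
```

G21
G90
G0 X69.508 Y136.384
M3 S484
G1 X92.408 Y144.861 F1577
G1 X112.469 Y147.120
G1 X129.691 Y143.161
G1 X144.075 Y132.985
M5
G0 X108.797 Y110.739
M3 S832
G1 X133.261 Y122.384 F1209
G1 X151.896 Y102.715
G1 X138.949 Y78.914
G1 X112.312 Y83.873
G1 X108.797 Y110.739
M5
G0 X77.803 Y132.330
M3 S832
G1 X153.243 Y132.330 F1209
G1 X153.243 Y53.896
G1 X77.803 Y53.896
G1 X77.803 Y132.330
M5
G0 X93.377 Y93.995
M3 S484
G1 X100.024 Y79.628 F1577
G1 X107.721 Y105.673
G1 X99.731 Y45.633
G1 X142.577 Y78.576
G1 X145.383 Y37.125
M5

Since the viewBox matches the mm dimensions, user units are millimetres directly. The only transform is the Y-flip y_m = 170.910 − y_svg.

Shape 1 is a quadratic bezier drawn with `<path>`. Its stroke #008000 means score at S484, F1577. After flipping Y the toolpath is (69.508,136.384) → (92.408,144.861) → (112.469,147.120) → (129.691,143.161) → (144.075,132.985).

Shape 2 is a regular polygon drawn with `<polygon>`. Its stroke #ff0000 means cut at S832, F1209. After flipping Y the toolpath is (108.797,110.739) → (133.261,122.384) → (151.896,102.715) → (138.949,78.914) → (112.312,83.873) → (108.797,110.739), returning to the start.

Shape 3 is a rectangle drawn with `<polygon>`. Its stroke #ff0000 means cut at S832, F1209. After flipping Y the toolpath is (77.803,132.330) → (153.243,132.330) → (153.243,53.896) → (77.803,53.896) → (77.803,132.330), returning to the start.

Shape 4 is a open polyline drawn with `<polyline>`. Its stroke #008000 means score at S484, F1577. After flipping Y the toolpath is (93.377,93.995) → (100.024,79.628) → (107.721,105.673) → (99.731,45.633) → (142.577,78.576) → (145.383,37.125).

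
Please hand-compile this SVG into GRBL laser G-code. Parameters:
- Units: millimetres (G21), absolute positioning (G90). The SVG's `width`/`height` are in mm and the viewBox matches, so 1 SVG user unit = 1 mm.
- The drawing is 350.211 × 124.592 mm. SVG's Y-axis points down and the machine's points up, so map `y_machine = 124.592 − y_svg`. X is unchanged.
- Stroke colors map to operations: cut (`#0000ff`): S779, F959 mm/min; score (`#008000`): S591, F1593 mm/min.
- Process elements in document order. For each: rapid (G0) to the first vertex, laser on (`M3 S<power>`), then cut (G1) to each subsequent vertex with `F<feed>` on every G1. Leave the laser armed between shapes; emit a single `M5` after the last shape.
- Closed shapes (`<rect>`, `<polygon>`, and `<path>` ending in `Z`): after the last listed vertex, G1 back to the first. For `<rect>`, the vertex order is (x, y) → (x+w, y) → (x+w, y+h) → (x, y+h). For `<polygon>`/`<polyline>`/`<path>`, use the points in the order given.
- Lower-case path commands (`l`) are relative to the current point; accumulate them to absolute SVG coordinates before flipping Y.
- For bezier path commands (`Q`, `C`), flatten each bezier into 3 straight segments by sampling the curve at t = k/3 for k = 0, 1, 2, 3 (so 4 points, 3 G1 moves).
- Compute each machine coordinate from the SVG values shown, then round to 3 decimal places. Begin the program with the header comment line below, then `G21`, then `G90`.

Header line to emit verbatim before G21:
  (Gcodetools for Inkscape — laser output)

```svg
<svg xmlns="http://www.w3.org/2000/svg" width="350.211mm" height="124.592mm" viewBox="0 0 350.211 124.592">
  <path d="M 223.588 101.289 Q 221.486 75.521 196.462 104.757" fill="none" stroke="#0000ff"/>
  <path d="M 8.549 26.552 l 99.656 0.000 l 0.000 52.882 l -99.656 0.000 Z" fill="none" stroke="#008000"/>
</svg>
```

viewBox `0 0 350.211 124.592` with mm width/height → 1 unit = 1 mm. Flip: y_m = 124.592 − y_svg.

**Shape 1** — `<path>` quadratic bezier, stroke `#0000ff` → cut (S779, F959). Control points (SVG): P0=(223.588,101.289), P1=(221.486,75.521), P2=(196.462,104.757); sampled at t=k/3. Machine vertices: (223.588,23.303) → (219.640,34.370) → (210.598,33.214) → (196.462,19.835). Open path.

**Shape 2** — `<path>` rectangle, stroke `#008000` → score (S591, F1593). Machine vertices: (8.549,98.040) → (108.205,98.040) → (108.205,45.158) → (8.549,45.158) → (8.549,98.040). Closed: final G1 returns to the first vertex.

(Gcodetools for Inkscape — laser output)
G21
G90
G0 X223.588 Y23.303
M3 S779
G1 X219.640 Y34.370 F959
G1 X210.598 Y33.214 F959
G1 X196.462 Y19.835 F959
G0 X8.549 Y98.040
M3 S591
G1 X108.205 Y98.040 F1593
G1 X108.205 Y45.158 F1593
G1 X8.549 Y45.158 F1593
G1 X8.549 Y98.040 F1593
M5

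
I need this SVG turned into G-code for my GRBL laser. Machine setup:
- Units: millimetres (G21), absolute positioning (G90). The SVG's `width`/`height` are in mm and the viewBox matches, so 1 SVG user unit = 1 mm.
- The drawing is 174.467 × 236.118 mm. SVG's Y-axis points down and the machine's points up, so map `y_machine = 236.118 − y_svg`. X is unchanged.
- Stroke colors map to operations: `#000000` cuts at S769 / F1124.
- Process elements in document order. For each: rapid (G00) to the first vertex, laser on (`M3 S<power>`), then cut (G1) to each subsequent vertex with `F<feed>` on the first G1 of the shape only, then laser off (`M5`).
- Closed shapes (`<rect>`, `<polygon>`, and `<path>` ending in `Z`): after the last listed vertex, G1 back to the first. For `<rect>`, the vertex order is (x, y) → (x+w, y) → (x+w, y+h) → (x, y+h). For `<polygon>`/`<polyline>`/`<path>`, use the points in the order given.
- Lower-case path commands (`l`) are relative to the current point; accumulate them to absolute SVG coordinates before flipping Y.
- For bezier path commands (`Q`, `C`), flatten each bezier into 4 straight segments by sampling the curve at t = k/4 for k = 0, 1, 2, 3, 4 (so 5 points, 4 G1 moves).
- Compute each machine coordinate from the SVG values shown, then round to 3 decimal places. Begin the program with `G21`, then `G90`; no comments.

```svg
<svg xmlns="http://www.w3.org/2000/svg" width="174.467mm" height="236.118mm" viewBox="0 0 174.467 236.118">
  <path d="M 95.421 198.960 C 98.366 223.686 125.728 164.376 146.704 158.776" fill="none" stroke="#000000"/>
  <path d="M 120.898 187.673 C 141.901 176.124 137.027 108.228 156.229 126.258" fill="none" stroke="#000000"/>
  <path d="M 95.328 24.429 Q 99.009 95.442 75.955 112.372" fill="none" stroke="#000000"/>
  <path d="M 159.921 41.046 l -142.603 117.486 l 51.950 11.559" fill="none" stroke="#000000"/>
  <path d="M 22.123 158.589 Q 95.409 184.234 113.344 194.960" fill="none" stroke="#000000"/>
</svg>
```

1 u = 1 mm; y_m = 236.118 − y.

[1] `<path>` cubic bezier, #000000→cut S769 F1124: (95.421,37.158) → (101.727,32.218) → (114.301,45.878) → (130.256,65.224) → (146.704,77.342)

[2] `<path>` cubic bezier, #000000→cut S769 F1124: (120.898,48.445) → (132.579,65.449) → (139.239,90.245) → (145.561,109.494) → (156.229,109.860)

[3] `<path>` quadratic bezier, #000000→cut S769 F1124: (95.328,211.689) → (95.498,179.563) → (92.325,154.197) → (85.811,135.591) → (75.955,123.746)

[4] `<path>` open polyline, #000000→cut S769 F1124: (159.921,195.072) → (17.318,77.586) → (69.268,66.027)

[5] `<path>` quadratic bezier, #000000→cut S769 F1124: (22.123,77.529) → (55.307,65.639) → (81.571,55.614) → (100.917,47.453) → (113.344,41.158)

G21
G90
G00 X95.421 Y37.158
M3 S769
G1 X101.727 Y32.218 F1124
G1 X114.301 Y45.878
G1 X130.256 Y65.224
G1 X146.704 Y77.342
M5
G00 X120.898 Y48.445
M3 S769
G1 X132.579 Y65.449 F1124
G1 X139.239 Y90.245
G1 X145.561 Y109.494
G1 X156.229 Y109.860
M5
G00 X95.328 Y211.689
M3 S769
G1 X95.498 Y179.563 F1124
G1 X92.325 Y154.197
G1 X85.811 Y135.591
G1 X75.955 Y123.746
M5
G00 X159.921 Y195.072
M3 S769
G1 X17.318 Y77.586 F1124
G1 X69.268 Y66.027
M5
G00 X22.123 Y77.529
M3 S769
G1 X55.307 Y65.639 F1124
G1 X81.571 Y55.614
G1 X100.917 Y47.453
G1 X113.344 Y41.158
M5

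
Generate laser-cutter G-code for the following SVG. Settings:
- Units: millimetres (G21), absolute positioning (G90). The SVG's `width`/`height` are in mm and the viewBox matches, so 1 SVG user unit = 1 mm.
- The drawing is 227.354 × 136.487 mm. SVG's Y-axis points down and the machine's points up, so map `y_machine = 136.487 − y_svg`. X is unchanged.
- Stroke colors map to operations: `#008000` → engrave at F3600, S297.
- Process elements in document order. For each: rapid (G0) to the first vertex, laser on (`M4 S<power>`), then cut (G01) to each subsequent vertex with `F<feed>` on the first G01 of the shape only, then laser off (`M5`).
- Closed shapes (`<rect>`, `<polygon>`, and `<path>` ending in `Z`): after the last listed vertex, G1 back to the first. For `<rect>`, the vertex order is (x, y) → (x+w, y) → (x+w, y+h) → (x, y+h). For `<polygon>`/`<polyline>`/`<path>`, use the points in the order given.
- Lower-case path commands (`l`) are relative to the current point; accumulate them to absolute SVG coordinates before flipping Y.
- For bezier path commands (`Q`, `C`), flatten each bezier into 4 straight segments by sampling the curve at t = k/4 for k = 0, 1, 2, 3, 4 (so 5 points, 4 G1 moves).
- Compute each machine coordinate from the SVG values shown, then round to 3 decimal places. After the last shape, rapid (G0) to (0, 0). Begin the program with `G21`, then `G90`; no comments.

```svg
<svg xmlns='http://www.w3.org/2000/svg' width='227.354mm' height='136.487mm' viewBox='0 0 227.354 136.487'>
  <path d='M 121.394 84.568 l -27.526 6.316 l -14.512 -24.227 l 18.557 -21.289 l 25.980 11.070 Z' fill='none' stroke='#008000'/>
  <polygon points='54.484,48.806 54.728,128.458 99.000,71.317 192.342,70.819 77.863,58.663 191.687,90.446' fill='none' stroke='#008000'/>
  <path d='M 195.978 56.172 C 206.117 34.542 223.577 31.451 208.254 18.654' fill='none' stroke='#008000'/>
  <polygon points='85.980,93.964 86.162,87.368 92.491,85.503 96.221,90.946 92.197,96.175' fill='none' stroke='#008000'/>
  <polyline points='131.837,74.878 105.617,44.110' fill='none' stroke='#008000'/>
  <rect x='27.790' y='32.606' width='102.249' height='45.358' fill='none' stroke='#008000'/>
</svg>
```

Since the viewBox matches the mm dimensions, user units are millimetres directly. The only transform is the Y-flip y_m = 136.487 − y_svg.

Shape 1 is a regular polygon drawn with `<path>`. Its stroke #008000 means engrave at S297, F3600. After flipping Y the toolpath is (121.394,51.919) → (93.868,45.603) → (79.356,69.830) → (97.913,91.119) → (123.893,80.049) → (121.394,51.919), returning to the start.

Shape 2 is a closed polygon drawn with `<polygon>`. Its stroke #008000 means engrave at S297, F3600. After flipping Y the toolpath is (54.484,87.681) → (54.728,8.029) → (99.000,65.170) → (192.342,65.668) → (77.863,77.824) → (191.687,46.041) → (54.484,87.681), returning to the start.

Shape 3 is a cubic bezier drawn with `<path>`. Its stroke #008000 means engrave at S297, F3600. After flipping Y the toolpath is (195.978,80.315) → (204.328,93.503) → (211.664,102.386) → (214.226,109.614) → (208.254,117.833).

Shape 4 is a regular polygon drawn with `<polygon>`. Its stroke #008000 means engrave at S297, F3600. After flipping Y the toolpath is (85.980,42.523) → (86.162,49.119) → (92.491,50.984) → (96.221,45.541) → (92.197,40.312) → (85.980,42.523), returning to the start.

Shape 5 is a line segment drawn with `<polyline>`. Its stroke #008000 means engrave at S297, F3600. After flipping Y the toolpath is (131.837,61.609) → (105.617,92.377).

Shape 6 is a rectangle drawn with `<rect>`. Its stroke #008000 means engrave at S297, F3600. After flipping Y the toolpath is (27.790,103.881) → (130.039,103.881) → (130.039,58.523) → (27.790,58.523) → (27.790,103.881), returning to the start.

G21
G90
G0 X121.394 Y51.919
M4 S297
G01 X93.868 Y45.603 F3600
G01 X79.356 Y69.830
G01 X97.913 Y91.119
G01 X123.893 Y80.049
G01 X121.394 Y51.919
M5
G0 X54.484 Y87.681
M4 S297
G01 X54.728 Y8.029 F3600
G01 X99.000 Y65.170
G01 X192.342 Y65.668
G01 X77.863 Y77.824
G01 X191.687 Y46.041
G01 X54.484 Y87.681
M5
G0 X195.978 Y80.315
M4 S297
G01 X204.328 Y93.503 F3600
G01 X211.664 Y102.386
G01 X214.226 Y109.614
G01 X208.254 Y117.833
M5
G0 X85.980 Y42.523
M4 S297
G01 X86.162 Y49.119 F3600
G01 X92.491 Y50.984
G01 X96.221 Y45.541
G01 X92.197 Y40.312
G01 X85.980 Y42.523
M5
G0 X131.837 Y61.609
M4 S297
G01 X105.617 Y92.377 F3600
M5
G0 X27.790 Y103.881
M4 S297
G01 X130.039 Y103.881 F3600
G01 X130.039 Y58.523
G01 X27.790 Y58.523
G01 X27.790 Y103.881
M5
G0 X0.000 Y0.000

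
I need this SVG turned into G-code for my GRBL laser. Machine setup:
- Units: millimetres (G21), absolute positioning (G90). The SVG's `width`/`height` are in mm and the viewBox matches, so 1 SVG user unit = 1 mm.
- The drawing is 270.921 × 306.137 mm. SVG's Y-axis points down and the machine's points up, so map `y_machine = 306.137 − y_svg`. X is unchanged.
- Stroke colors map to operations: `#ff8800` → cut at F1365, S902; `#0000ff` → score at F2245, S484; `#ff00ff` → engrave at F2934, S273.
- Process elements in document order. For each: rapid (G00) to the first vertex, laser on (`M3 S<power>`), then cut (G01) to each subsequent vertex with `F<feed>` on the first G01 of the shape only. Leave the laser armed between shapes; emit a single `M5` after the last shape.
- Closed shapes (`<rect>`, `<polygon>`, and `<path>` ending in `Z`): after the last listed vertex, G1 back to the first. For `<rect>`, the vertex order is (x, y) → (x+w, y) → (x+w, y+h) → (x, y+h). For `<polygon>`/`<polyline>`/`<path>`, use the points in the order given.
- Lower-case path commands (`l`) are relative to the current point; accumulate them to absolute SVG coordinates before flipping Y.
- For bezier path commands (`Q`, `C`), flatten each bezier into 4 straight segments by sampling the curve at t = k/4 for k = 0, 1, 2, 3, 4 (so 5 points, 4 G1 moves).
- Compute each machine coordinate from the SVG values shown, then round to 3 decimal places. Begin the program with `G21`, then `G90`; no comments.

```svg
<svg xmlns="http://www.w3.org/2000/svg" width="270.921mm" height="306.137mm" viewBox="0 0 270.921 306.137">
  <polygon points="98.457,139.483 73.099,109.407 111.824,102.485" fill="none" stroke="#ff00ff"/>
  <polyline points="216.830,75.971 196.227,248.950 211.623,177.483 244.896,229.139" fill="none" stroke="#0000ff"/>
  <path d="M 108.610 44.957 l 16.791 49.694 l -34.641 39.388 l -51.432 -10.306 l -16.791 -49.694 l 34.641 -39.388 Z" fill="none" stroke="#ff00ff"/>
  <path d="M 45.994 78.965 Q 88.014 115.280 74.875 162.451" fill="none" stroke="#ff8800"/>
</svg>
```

G21
G90
G00 X98.457 Y166.654
M3 S273
G01 X73.099 Y196.730 F2934
G01 X111.824 Y203.652
G01 X98.457 Y166.654
G00 X216.830 Y230.166
M3 S484
G01 X196.227 Y57.187 F2245
G01 X211.623 Y128.654
G01 X244.896 Y76.998
G00 X108.610 Y261.180
M3 S273
G01 X125.401 Y211.486 F2934
G01 X90.760 Y172.098
G01 X39.328 Y182.404
G01 X22.537 Y232.098
G01 X57.178 Y271.486
G01 X108.610 Y261.180
G00 X45.994 Y227.172
M3 S902
G01 X63.557 Y208.336 F1365
G01 X74.224 Y188.143
G01 X77.997 Y166.593
G01 X74.875 Y143.686
M5

1 u = 1 mm; y_m = 306.137 − y.

[1] `<polygon>` regular polygon, #ff00ff→engrave S273 F2934: (98.457,166.654) → (73.099,196.730) → (111.824,203.652) → (98.457,166.654) (closed)

[2] `<polyline>` open polyline, #0000ff→score S484 F2245: (216.830,230.166) → (196.227,57.187) → (211.623,128.654) → (244.896,76.998)

[3] `<path>` regular polygon, #ff00ff→engrave S273 F2934: (108.610,261.180) → (125.401,211.486) → (90.760,172.098) → (39.328,182.404) → (22.537,232.098) → (57.178,271.486) → (108.610,261.180) (closed)

[4] `<path>` quadratic bezier, #ff8800→cut S902 F1365: (45.994,227.172) → (63.557,208.336) → (74.224,188.143) → (77.997,166.593) → (74.875,143.686)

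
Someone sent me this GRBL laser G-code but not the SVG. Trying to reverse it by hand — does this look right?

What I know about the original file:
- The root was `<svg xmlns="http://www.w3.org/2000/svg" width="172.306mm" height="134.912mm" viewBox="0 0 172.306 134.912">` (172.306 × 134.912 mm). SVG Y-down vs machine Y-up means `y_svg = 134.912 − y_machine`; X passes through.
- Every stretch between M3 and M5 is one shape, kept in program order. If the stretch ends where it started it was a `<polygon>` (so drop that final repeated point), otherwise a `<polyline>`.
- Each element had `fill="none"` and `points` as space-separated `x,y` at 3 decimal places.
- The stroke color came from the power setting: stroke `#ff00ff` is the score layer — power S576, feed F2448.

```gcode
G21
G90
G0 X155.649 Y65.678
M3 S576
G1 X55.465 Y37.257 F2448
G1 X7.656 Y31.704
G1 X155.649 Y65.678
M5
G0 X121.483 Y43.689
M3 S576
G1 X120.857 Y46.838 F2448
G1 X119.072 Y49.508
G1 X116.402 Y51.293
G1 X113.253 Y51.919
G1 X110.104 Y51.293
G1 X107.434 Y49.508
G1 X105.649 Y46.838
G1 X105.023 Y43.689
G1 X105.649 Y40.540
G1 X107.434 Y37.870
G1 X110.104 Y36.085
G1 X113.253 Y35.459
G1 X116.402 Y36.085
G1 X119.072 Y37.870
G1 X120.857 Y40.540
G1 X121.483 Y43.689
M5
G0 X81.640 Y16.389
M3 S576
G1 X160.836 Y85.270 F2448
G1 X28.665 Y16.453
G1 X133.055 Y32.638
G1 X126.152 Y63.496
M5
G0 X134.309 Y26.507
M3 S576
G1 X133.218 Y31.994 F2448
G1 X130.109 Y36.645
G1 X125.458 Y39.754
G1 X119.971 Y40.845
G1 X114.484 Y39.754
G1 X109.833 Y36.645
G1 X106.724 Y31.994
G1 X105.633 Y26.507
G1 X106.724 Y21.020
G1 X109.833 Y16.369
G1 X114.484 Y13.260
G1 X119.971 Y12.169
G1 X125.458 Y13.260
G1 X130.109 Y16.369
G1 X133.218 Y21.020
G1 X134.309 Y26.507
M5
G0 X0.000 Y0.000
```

Each laser-on run becomes one SVG element. Flip Y back into SVG space with y_svg = 134.912 − y_machine. Every run uses S576, so all elements get stroke `#ff00ff` (score).

Run 1: The run returns to its start, so emit a `<polygon>` with points (Y-flipped): 155.649,69.234 55.465,97.655 7.656,103.208.

Run 2: The run returns to its start, so emit a `<polygon>` with points (Y-flipped): 121.483,91.223 120.857,88.074 119.072,85.404 116.402,83.619 113.253,82.993 110.104,83.619 107.434,85.404 105.649,88.074 105.023,91.223 105.649,94.372 107.434,97.042 110.104,98.827 113.253,99.453 116.402,98.827 119.072,97.042 120.857,94.372.

Run 3: The run is open, so emit a `<polyline>` with points (Y-flipped): 81.640,118.523 160.836,49.642 28.665,118.459 133.055,102.274 126.152,71.416.

Run 4: The run returns to its start, so emit a `<polygon>` with points (Y-flipped): 134.309,108.405 133.218,102.918 130.109,98.267 125.458,95.158 119.971,94.067 114.484,95.158 109.833,98.267 106.724,102.918 105.633,108.405 106.724,113.892 109.833,118.543 114.484,121.652 119.971,122.743 125.458,121.652 130.109,118.543 133.218,113.892.

<svg xmlns="http://www.w3.org/2000/svg" width="172.306mm" height="134.912mm" viewBox="0 0 172.306 134.912">
  <polygon points="155.649,69.234 55.465,97.655 7.656,103.208" fill="none" stroke="#ff00ff"/>
  <polygon points="121.483,91.223 120.857,88.074 119.072,85.404 116.402,83.619 113.253,82.993 110.104,83.619 107.434,85.404 105.649,88.074 105.023,91.223 105.649,94.372 107.434,97.042 110.104,98.827 113.253,99.453 116.402,98.827 119.072,97.042 120.857,94.372" fill="none" stroke="#ff00ff"/>
  <polyline points="81.640,118.523 160.836,49.642 28.665,118.459 133.055,102.274 126.152,71.416" fill="none" stroke="#ff00ff"/>
  <polygon points="134.309,108.405 133.218,102.918 130.109,98.267 125.458,95.158 119.971,94.067 114.484,95.158 109.833,98.267 106.724,102.918 105.633,108.405 106.724,113.892 109.833,118.543 114.484,121.652 119.971,122.743 125.458,121.652 130.109,118.543 133.218,113.892" fill="none" stroke="#ff00ff"/>
</svg>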